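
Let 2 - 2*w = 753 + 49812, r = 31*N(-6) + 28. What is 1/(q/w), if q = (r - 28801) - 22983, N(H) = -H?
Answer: 50563/103140 ≈ 0.49024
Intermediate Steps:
r = 214 (r = 31*(-1*(-6)) + 28 = 31*6 + 28 = 186 + 28 = 214)
w = -50563/2 (w = 1 - (753 + 49812)/2 = 1 - 1/2*50565 = 1 - 50565/2 = -50563/2 ≈ -25282.)
q = -51570 (q = (214 - 28801) - 22983 = -28587 - 22983 = -51570)
1/(q/w) = 1/(-51570/(-50563/2)) = 1/(-51570*(-2/50563)) = 1/(103140/50563) = 50563/103140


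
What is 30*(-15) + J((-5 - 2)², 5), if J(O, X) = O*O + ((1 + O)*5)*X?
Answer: 3201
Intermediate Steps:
J(O, X) = O² + X*(5 + 5*O) (J(O, X) = O² + (5 + 5*O)*X = O² + X*(5 + 5*O))
30*(-15) + J((-5 - 2)², 5) = 30*(-15) + (((-5 - 2)²)² + 5*5 + 5*(-5 - 2)²*5) = -450 + (((-7)²)² + 25 + 5*(-7)²*5) = -450 + (49² + 25 + 5*49*5) = -450 + (2401 + 25 + 1225) = -450 + 3651 = 3201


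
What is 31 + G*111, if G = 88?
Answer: 9799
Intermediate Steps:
31 + G*111 = 31 + 88*111 = 31 + 9768 = 9799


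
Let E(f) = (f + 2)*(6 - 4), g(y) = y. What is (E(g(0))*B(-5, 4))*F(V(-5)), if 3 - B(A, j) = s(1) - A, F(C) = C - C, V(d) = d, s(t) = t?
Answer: 0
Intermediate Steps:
F(C) = 0
B(A, j) = 2 + A (B(A, j) = 3 - (1 - A) = 3 + (-1 + A) = 2 + A)
E(f) = 4 + 2*f (E(f) = (2 + f)*2 = 4 + 2*f)
(E(g(0))*B(-5, 4))*F(V(-5)) = ((4 + 2*0)*(2 - 5))*0 = ((4 + 0)*(-3))*0 = (4*(-3))*0 = -12*0 = 0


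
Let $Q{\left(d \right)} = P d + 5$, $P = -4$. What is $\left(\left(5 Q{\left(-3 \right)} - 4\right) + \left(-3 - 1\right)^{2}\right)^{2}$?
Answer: $9409$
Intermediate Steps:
$Q{\left(d \right)} = 5 - 4 d$ ($Q{\left(d \right)} = - 4 d + 5 = 5 - 4 d$)
$\left(\left(5 Q{\left(-3 \right)} - 4\right) + \left(-3 - 1\right)^{2}\right)^{2} = \left(\left(5 \left(5 - -12\right) - 4\right) + \left(-3 - 1\right)^{2}\right)^{2} = \left(\left(5 \left(5 + 12\right) - 4\right) + \left(-4\right)^{2}\right)^{2} = \left(\left(5 \cdot 17 - 4\right) + 16\right)^{2} = \left(\left(85 - 4\right) + 16\right)^{2} = \left(81 + 16\right)^{2} = 97^{2} = 9409$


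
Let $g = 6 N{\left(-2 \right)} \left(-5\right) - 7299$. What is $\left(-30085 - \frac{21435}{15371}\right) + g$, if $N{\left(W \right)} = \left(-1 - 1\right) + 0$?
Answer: $- \frac{573728639}{15371} \approx -37325.0$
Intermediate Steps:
$N{\left(W \right)} = -2$ ($N{\left(W \right)} = -2 + 0 = -2$)
$g = -7239$ ($g = 6 \left(-2\right) \left(-5\right) - 7299 = \left(-12\right) \left(-5\right) - 7299 = 60 - 7299 = -7239$)
$\left(-30085 - \frac{21435}{15371}\right) + g = \left(-30085 - \frac{21435}{15371}\right) - 7239 = - \frac{462457970}{15371} - 7239 = - \frac{573728639}{15371}$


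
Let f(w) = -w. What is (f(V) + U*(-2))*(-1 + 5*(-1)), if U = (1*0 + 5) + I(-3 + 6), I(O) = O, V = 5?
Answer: 126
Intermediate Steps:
U = 8 (U = (1*0 + 5) + (-3 + 6) = (0 + 5) + 3 = 5 + 3 = 8)
(f(V) + U*(-2))*(-1 + 5*(-1)) = (-1*5 + 8*(-2))*(-1 + 5*(-1)) = (-5 - 16)*(-1 - 5) = -21*(-6) = 126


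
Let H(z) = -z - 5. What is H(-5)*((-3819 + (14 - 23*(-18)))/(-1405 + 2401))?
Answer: 0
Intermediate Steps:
H(z) = -5 - z
H(-5)*((-3819 + (14 - 23*(-18)))/(-1405 + 2401)) = (-5 - 1*(-5))*((-3819 + (14 - 23*(-18)))/(-1405 + 2401)) = (-5 + 5)*((-3819 + (14 + 414))/996) = 0*((-3819 + 428)*(1/996)) = 0*(-3391*1/996) = 0*(-3391/996) = 0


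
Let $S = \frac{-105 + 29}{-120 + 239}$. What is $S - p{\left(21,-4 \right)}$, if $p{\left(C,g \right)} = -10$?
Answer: $\frac{1114}{119} \approx 9.3613$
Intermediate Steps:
$S = - \frac{76}{119} \approx -0.63866$
$S - p{\left(21,-4 \right)} = - \frac{76}{119} - -10 = - \frac{76}{119} + 10 = \frac{1114}{119}$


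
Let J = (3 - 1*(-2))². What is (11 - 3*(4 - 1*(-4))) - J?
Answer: -38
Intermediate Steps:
J = 25 (J = (3 + 2)² = 5² = 25)
(11 - 3*(4 - 1*(-4))) - J = (11 - 3*(4 - 1*(-4))) - 1*25 = (11 - 3*(4 + 4)) - 25 = (11 - 3*8) - 25 = (11 - 24) - 25 = -13 - 25 = -38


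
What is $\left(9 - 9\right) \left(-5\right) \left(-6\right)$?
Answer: $0$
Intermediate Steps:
$\left(9 - 9\right) \left(-5\right) \left(-6\right) = 0 \left(-5\right) \left(-6\right) = 0 \left(-6\right) = 0$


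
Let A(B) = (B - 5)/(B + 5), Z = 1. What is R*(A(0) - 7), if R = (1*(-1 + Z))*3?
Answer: 0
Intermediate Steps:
A(B) = (-5 + B)/(5 + B)
R = 0 (R = (1*(-1 + 1))*3 = (1*0)*3 = 0*3 = 0)
R*(A(0) - 7) = 0*((-5 + 0)/(5 + 0) - 7) = 0*(-5/5 - 7) = 0*((⅕)*(-5) - 7) = 0*(-1 - 7) = 0*(-8) = 0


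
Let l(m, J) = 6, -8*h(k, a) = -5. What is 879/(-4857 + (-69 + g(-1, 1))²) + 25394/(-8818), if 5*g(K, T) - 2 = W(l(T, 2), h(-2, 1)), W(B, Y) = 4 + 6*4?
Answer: -5050149/1305064 ≈ -3.8697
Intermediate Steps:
h(k, a) = 5/8 (h(k, a) = -⅛*(-5) = 5/8)
W(B, Y) = 28 (W(B, Y) = 4 + 24 = 28)
g(K, T) = 6 (g(K, T) = ⅖ + (⅕)*28 = ⅖ + 28/5 = 6)
879/(-4857 + (-69 + g(-1, 1))²) + 25394/(-8818) = 879/(-4857 + (-69 + 6)²) + 25394/(-8818) = 879/(-4857 + (-63)²) + 25394*(-1/8818) = 879/(-4857 + 3969) - 12697/4409 = 879/(-888) - 12697/4409 = 879*(-1/888) - 12697/4409 = -293/296 - 12697/4409 = -5050149/1305064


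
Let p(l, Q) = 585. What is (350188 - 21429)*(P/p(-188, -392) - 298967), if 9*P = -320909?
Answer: -517592305854476/5265 ≈ -9.8308e+10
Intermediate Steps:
P = -320909/9 (P = (1/9)*(-320909) = -320909/9 ≈ -35657.)
(350188 - 21429)*(P/p(-188, -392) - 298967) = (350188 - 21429)*(-320909/9/585 - 298967) = 328759*(-320909/9*1/585 - 298967) = 328759*(-320909/5265 - 298967) = 328759*(-1574382164/5265) = -517592305854476/5265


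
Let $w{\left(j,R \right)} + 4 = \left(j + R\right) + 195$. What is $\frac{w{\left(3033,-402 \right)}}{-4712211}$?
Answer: $- \frac{2822}{4712211} \approx -0.00059887$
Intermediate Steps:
$w{\left(j,R \right)} = 191 + R + j$ ($w{\left(j,R \right)} = -4 + \left(\left(j + R\right) + 195\right) = -4 + \left(\left(R + j\right) + 195\right) = -4 + \left(195 + R + j\right) = 191 + R + j$)
$\frac{w{\left(3033,-402 \right)}}{-4712211} = \frac{191 - 402 + 3033}{-4712211} = 2822 \left(- \frac{1}{4712211}\right) = - \frac{2822}{4712211}$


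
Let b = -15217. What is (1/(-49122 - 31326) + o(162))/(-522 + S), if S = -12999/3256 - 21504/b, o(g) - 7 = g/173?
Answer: -684082622805989/45216385471482264 ≈ -0.015129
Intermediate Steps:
o(g) = 7 + g/173
S = -127788759/49546552 (S = -12999/3256 - 21504/(-15217) = -12999*1/3256 - 21504*(-1/15217) = -12999/3256 + 21504/15217 = -127788759/49546552 ≈ -2.5792)
(1/(-49122 - 31326) + o(162))/(-522 + S) = (1/(-49122 - 31326) + (7 + (1/173)*162))/(-522 - 127788759/49546552) = (1/(-80448) + (7 + 162/173))/(-25991088903/49546552) = (-1/80448 + 1373/173)*(-49546552/25991088903) = (110454931/13917504)*(-49546552/25991088903) = -684082622805989/45216385471482264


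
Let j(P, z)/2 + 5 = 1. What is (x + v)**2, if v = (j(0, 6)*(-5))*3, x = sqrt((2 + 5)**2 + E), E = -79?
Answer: (120 + I*sqrt(30))**2 ≈ 14370.0 + 1314.5*I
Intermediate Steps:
j(P, z) = -8 (j(P, z) = -10 + 2*1 = -10 + 2 = -8)
x = I*sqrt(30) (x = sqrt((2 + 5)**2 - 79) = sqrt(7**2 - 79) = sqrt(49 - 79) = sqrt(-30) = I*sqrt(30) ≈ 5.4772*I)
v = 120 (v = -8*(-5)*3 = 40*3 = 120)
(x + v)**2 = (I*sqrt(30) + 120)**2 = (120 + I*sqrt(30))**2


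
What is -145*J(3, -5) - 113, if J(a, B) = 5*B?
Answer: 3512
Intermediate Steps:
-145*J(3, -5) - 113 = -725*(-5) - 113 = -145*(-25) - 113 = 3625 - 113 = 3512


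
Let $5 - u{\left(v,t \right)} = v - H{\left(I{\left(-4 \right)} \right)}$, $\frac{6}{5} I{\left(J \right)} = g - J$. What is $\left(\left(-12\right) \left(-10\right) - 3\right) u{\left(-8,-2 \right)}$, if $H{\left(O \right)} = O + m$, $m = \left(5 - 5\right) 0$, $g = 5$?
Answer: $\frac{4797}{2} \approx 2398.5$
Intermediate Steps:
$m = 0$ ($m = 0 \cdot 0 = 0$)
$I{\left(J \right)} = \frac{25}{6} - \frac{5 J}{6}$ ($I{\left(J \right)} = \frac{5 \left(5 - J\right)}{6} = \frac{25}{6} - \frac{5 J}{6}$)
$H{\left(O \right)} = O$ ($H{\left(O \right)} = O + 0 = O$)
$u{\left(v,t \right)} = \frac{25}{2} - v$ ($u{\left(v,t \right)} = 5 - \left(v - \left(\frac{25}{6} - - \frac{10}{3}\right)\right) = 5 - \left(v - \left(\frac{25}{6} + \frac{10}{3}\right)\right) = 5 - \left(v - \frac{15}{2}\right) = 5 - \left(- \frac{15}{2} + v\right) = \frac{25}{2} - v$)
$\left(\left(-12\right) \left(-10\right) - 3\right) u{\left(-8,-2 \right)} = \left(\left(-12\right) \left(-10\right) - 3\right) \left(\frac{25}{2} - -8\right) = \left(120 - 3\right) \left(\frac{25}{2} + 8\right) = 117 \cdot \frac{41}{2} = \frac{4797}{2}$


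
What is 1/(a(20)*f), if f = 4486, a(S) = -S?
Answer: -1/89720 ≈ -1.1146e-5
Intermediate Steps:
1/(a(20)*f) = 1/(-1*20*4486) = (1/4486)/(-20) = -1/20*1/4486 = -1/89720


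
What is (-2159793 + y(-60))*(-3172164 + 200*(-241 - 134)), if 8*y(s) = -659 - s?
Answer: 14026890416913/2 ≈ 7.0134e+12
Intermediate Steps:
y(s) = -659/8 - s/8 (y(s) = (-659 - s)/8 = -659/8 - s/8)
(-2159793 + y(-60))*(-3172164 + 200*(-241 - 134)) = (-2159793 + (-659/8 - 1/8*(-60)))*(-3172164 + 200*(-241 - 134)) = (-2159793 + (-659/8 + 15/2))*(-3172164 + 200*(-375)) = (-2159793 - 599/8)*(-3172164 - 75000) = -17278943/8*(-3247164) = 14026890416913/2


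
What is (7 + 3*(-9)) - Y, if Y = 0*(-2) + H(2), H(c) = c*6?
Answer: -32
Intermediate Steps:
H(c) = 6*c
Y = 12 (Y = 0*(-2) + 6*2 = 0 + 12 = 12)
(7 + 3*(-9)) - Y = (7 + 3*(-9)) - 1*12 = (7 - 27) - 12 = -20 - 12 = -32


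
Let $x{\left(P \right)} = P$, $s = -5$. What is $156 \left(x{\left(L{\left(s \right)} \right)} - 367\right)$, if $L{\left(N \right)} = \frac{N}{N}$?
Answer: $-57096$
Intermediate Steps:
$L{\left(N \right)} = 1$
$156 \left(x{\left(L{\left(s \right)} \right)} - 367\right) = 156 \left(1 - 367\right) = 156 \left(-366\right) = -57096$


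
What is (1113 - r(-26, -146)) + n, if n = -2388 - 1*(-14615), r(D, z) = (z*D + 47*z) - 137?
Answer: 16543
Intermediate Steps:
r(D, z) = -137 + 47*z + D*z (r(D, z) = (D*z + 47*z) - 137 = (47*z + D*z) - 137 = -137 + 47*z + D*z)
n = 12227 (n = -2388 + 14615 = 12227)
(1113 - r(-26, -146)) + n = (1113 - (-137 + 47*(-146) - 26*(-146))) + 12227 = (1113 - (-137 - 6862 + 3796)) + 12227 = (1113 - 1*(-3203)) + 12227 = (1113 + 3203) + 12227 = 4316 + 12227 = 16543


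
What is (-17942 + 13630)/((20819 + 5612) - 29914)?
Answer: 4312/3483 ≈ 1.2380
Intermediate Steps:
(-17942 + 13630)/((20819 + 5612) - 29914) = -4312/(26431 - 29914) = -4312/(-3483) = -4312*(-1/3483) = 4312/3483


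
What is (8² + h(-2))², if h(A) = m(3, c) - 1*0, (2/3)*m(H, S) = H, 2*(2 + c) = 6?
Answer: 18769/4 ≈ 4692.3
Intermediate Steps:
c = 1 (c = -2 + (½)*6 = -2 + 3 = 1)
m(H, S) = 3*H/2
h(A) = 9/2 (h(A) = (3/2)*3 - 1*0 = 9/2 + 0 = 9/2)
(8² + h(-2))² = (8² + 9/2)² = (64 + 9/2)² = (137/2)² = 18769/4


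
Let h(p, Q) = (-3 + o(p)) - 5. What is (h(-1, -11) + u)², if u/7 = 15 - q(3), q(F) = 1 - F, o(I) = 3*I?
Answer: 11664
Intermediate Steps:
h(p, Q) = -8 + 3*p (h(p, Q) = (-3 + 3*p) - 5 = -8 + 3*p)
u = 119 (u = 7*(15 - (1 - 1*3)) = 7*(15 - (1 - 3)) = 7*(15 - 1*(-2)) = 7*(15 + 2) = 7*17 = 119)
(h(-1, -11) + u)² = ((-8 + 3*(-1)) + 119)² = ((-8 - 3) + 119)² = (-11 + 119)² = 108² = 11664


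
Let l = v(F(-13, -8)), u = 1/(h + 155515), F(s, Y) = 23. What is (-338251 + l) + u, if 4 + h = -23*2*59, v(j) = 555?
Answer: -51598935711/152797 ≈ -3.3770e+5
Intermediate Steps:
h = -2718 (h = -4 - 23*2*59 = -4 - 46*59 = -4 - 2714 = -2718)
u = 1/152797 (u = 1/(-2718 + 155515) = 1/152797 ≈ 6.5446e-6)
l = 555
(-338251 + l) + u = (-338251 + 555) + 1/152797 = -337696 + 1/152797 = -51598935711/152797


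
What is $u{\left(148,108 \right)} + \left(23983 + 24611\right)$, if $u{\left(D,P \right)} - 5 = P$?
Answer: $48707$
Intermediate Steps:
$u{\left(D,P \right)} = 5 + P$
$u{\left(148,108 \right)} + \left(23983 + 24611\right) = \left(5 + 108\right) + \left(23983 + 24611\right) = 113 + 48594 = 48707$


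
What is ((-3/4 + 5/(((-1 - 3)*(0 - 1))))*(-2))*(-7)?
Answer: 7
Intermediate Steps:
((-3/4 + 5/(((-1 - 3)*(0 - 1))))*(-2))*(-7) = ((-3*1/4 + 5/((-4*(-1))))*(-2))*(-7) = ((-3/4 + 5/4)*(-2))*(-7) = ((1/2)*(-2))*(-7) = -1*(-7) = 7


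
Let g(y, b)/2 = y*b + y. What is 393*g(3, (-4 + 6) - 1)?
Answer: 4716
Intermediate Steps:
g(y, b) = 2*y + 2*b*y (g(y, b) = 2*(y*b + y) = 2*(b*y + y) = 2*(y + b*y) = 2*y + 2*b*y)
393*g(3, (-4 + 6) - 1) = 393*(2*3*(1 + ((-4 + 6) - 1))) = 393*(2*3*(1 + (2 - 1))) = 393*(2*3*(1 + 1)) = 393*(2*3*2) = 393*12 = 4716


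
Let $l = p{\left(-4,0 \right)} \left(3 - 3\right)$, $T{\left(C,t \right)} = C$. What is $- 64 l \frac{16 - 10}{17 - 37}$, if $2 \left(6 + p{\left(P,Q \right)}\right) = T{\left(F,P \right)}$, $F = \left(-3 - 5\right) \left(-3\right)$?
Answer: $0$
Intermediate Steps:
$F = 24$ ($F = \left(-8\right) \left(-3\right) = 24$)
$p{\left(P,Q \right)} = 6$ ($p{\left(P,Q \right)} = -6 + \frac{1}{2} \cdot 24 = -6 + 12 = 6$)
$l = 0$ ($l = 6 \left(3 - 3\right) = 6 \cdot 0 = 0$)
$- 64 l \frac{16 - 10}{17 - 37} = \left(-64\right) 0 \frac{16 - 10}{17 - 37} = 0 \frac{6}{-20} = 0 \cdot 6 \left(- \frac{1}{20}\right) = 0 \left(- \frac{3}{10}\right) = 0$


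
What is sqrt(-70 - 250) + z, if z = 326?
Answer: 326 + 8*I*sqrt(5) ≈ 326.0 + 17.889*I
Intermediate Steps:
sqrt(-70 - 250) + z = sqrt(-70 - 250) + 326 = sqrt(-320) + 326 = 8*I*sqrt(5) + 326 = 326 + 8*I*sqrt(5)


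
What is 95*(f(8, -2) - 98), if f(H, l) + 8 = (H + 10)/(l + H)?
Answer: -9785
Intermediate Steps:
f(H, l) = -8 + (10 + H)/(H + l) (f(H, l) = -8 + (H + 10)/(l + H) = -8 + (10 + H)/(H + l))
95*(f(8, -2) - 98) = 95*((10 - 8*(-2) - 7*8)/(8 - 2) - 98) = 95*((10 + 16 - 56)/6 - 98) = 95*((⅙)*(-30) - 98) = 95*(-5 - 98) = 95*(-103) = -9785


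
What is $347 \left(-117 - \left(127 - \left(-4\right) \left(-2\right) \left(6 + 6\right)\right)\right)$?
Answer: $-51356$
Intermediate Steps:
$347 \left(-117 - \left(127 - \left(-4\right) \left(-2\right) \left(6 + 6\right)\right)\right) = 347 \left(-117 + \left(\left(-99 + 8 \cdot 12\right) - 28\right)\right) = 347 \left(-117 + \left(\left(-99 + 96\right) - 28\right)\right) = 347 \left(-117 - 31\right) = 347 \left(-148\right) = -51356$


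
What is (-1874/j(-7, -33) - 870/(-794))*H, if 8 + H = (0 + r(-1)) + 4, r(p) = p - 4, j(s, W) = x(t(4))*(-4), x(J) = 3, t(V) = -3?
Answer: -1123797/794 ≈ -1415.4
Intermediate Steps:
j(s, W) = -12 (j(s, W) = 3*(-4) = -12)
r(p) = -4 + p
H = -9 (H = -8 + ((0 + (-4 - 1)) + 4) = -8 + ((0 - 5) + 4) = -8 + (-5 + 4) = -8 - 1 = -9)
(-1874/j(-7, -33) - 870/(-794))*H = (-1874/(-12) - 870/(-794))*(-9) = (-1874*(-1/12) - 870*(-1/794))*(-9) = (937/6 + 435/397)*(-9) = (374599/2382)*(-9) = -1123797/794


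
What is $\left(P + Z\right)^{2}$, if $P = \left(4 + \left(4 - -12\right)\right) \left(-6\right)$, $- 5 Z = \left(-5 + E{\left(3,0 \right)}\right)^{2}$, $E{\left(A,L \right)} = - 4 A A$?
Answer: $\frac{5202961}{25} \approx 2.0812 \cdot 10^{5}$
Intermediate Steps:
$E{\left(A,L \right)} = - 4 A^{2}$
$Z = - \frac{1681}{5}$ ($Z = - \frac{\left(-5 - 4 \cdot 3^{2}\right)^{2}}{5} = - \frac{\left(-5 - 36\right)^{2}}{5} = - \frac{\left(-41\right)^{2}}{5} = \left(- \frac{1}{5}\right) 1681 = - \frac{1681}{5} \approx -336.2$)
$P = -120$ ($P = \left(4 + \left(4 + 12\right)\right) \left(-6\right) = \left(4 + 16\right) \left(-6\right) = 20 \left(-6\right) = -120$)
$\left(P + Z\right)^{2} = \left(-120 - \frac{1681}{5}\right)^{2} = \left(- \frac{2281}{5}\right)^{2} = \frac{5202961}{25}$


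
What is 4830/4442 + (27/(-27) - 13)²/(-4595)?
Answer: 10661609/10205495 ≈ 1.0447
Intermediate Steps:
4830/4442 + (27/(-27) - 13)²/(-4595) = 4830*(1/4442) + (27*(-1/27) - 13)²*(-1/4595) = 2415/2221 + (-1 - 13)²*(-1/4595) = 2415/2221 + (-14)²*(-1/4595) = 2415/2221 + 196*(-1/4595) = 2415/2221 - 196/4595 = 10661609/10205495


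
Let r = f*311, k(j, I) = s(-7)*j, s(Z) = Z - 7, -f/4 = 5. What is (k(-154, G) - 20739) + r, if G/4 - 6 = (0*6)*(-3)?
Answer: -24803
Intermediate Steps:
f = -20 (f = -4*5 = -20)
s(Z) = -7 + Z
G = 24 (G = 24 + 4*((0*6)*(-3)) = 24 + 4*(0*(-3)) = 24 + 4*0 = 24 + 0 = 24)
k(j, I) = -14*j (k(j, I) = (-7 - 7)*j = -14*j)
r = -6220 (r = -20*311 = -6220)
(k(-154, G) - 20739) + r = (-14*(-154) - 20739) - 6220 = (2156 - 20739) - 6220 = -18583 - 6220 = -24803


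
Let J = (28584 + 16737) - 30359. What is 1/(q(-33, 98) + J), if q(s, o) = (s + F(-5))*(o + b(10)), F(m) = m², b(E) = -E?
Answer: 1/14258 ≈ 7.0136e-5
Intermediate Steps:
J = 14962 (J = 45321 - 30359 = 14962)
q(s, o) = (-10 + o)*(25 + s) (q(s, o) = (s + (-5)²)*(o - 1*10) = (s + 25)*(o - 10) = (25 + s)*(-10 + o) = (-10 + o)*(25 + s))
1/(q(-33, 98) + J) = 1/((-250 - 10*(-33) + 25*98 + 98*(-33)) + 14962) = 1/((-250 + 330 + 2450 - 3234) + 14962) = 1/(-704 + 14962) = 1/14258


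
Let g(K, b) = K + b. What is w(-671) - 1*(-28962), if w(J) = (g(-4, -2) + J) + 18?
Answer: 28303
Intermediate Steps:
w(J) = 12 + J (w(J) = ((-4 - 2) + J) + 18 = (-6 + J) + 18 = 12 + J)
w(-671) - 1*(-28962) = (12 - 671) - 1*(-28962) = -659 + 28962 = 28303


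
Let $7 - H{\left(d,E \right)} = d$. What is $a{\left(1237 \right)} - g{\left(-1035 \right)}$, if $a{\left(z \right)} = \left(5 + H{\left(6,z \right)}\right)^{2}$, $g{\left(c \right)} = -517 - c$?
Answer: $-482$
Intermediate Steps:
$H{\left(d,E \right)} = 7 - d$
$a{\left(z \right)} = 36$ ($a{\left(z \right)} = \left(5 + \left(7 - 6\right)\right)^{2} = \left(5 + 1\right)^{2} = 6^{2} = 36$)
$a{\left(1237 \right)} - g{\left(-1035 \right)} = 36 - \left(-517 - -1035\right) = 36 - \left(-517 + 1035\right) = 36 - 518 = -482$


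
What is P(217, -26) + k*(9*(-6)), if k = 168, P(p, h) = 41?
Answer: -9031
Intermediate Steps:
P(217, -26) + k*(9*(-6)) = 41 + 168*(9*(-6)) = 41 + 168*(-54) = 41 - 9072 = -9031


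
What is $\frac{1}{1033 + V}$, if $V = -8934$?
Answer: $- \frac{1}{7901} \approx -0.00012657$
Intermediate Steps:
$\frac{1}{1033 + V} = \frac{1}{1033 - 8934} = \frac{1}{-7901} = - \frac{1}{7901}$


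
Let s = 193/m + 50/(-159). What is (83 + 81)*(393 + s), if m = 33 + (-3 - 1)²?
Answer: 506776400/7791 ≈ 65046.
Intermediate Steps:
m = 49 (m = 33 + (-4)² = 33 + 16 = 49)
s = 28237/7791 (s = 193/49 + 50/(-159) = 193*(1/49) + 50*(-1/159) = 193/49 - 50/159 = 28237/7791 ≈ 3.6243)
(83 + 81)*(393 + s) = (83 + 81)*(393 + 28237/7791) = 164*(3090100/7791) = 506776400/7791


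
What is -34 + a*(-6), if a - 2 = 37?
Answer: -268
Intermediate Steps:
a = 39 (a = 2 + 37 = 39)
-34 + a*(-6) = -34 + 39*(-6) = -34 - 234 = -268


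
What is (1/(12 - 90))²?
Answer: 1/6084 ≈ 0.00016437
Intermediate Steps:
(1/(12 - 90))² = (1/(-78))² = (-1/78)² = 1/6084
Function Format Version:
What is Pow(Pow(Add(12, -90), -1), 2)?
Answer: Rational(1, 6084) ≈ 0.00016437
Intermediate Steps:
Pow(Pow(Add(12, -90), -1), 2) = Pow(Pow(-78, -1), 2) = Pow(Rational(-1, 78), 2) = Rational(1, 6084)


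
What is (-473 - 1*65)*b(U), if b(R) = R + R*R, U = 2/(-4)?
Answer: 269/2 ≈ 134.50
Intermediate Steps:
U = -½ (U = 2*(-¼) = -½ ≈ -0.50000)
b(R) = R + R²
(-473 - 1*65)*b(U) = (-473 - 1*65)*(-(1 - ½)/2) = (-473 - 65)*(-½*½) = -538*(-¼) = 269/2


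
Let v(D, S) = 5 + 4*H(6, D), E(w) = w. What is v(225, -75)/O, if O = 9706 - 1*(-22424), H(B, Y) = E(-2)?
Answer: -1/10710 ≈ -9.3371e-5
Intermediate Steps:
H(B, Y) = -2
O = 32130 (O = 9706 + 22424 = 32130)
v(D, S) = -3 (v(D, S) = 5 + 4*(-2) = 5 - 8 = -3)
v(225, -75)/O = -3/32130 = -3*1/32130 = -1/10710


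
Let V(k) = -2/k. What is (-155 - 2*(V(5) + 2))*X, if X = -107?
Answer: 84637/5 ≈ 16927.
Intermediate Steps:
(-155 - 2*(V(5) + 2))*X = (-155 - 2*(-2/5 + 2))*(-107) = (-155 - 2*8/5)*(-107) = (-155 - 16/5)*(-107) = -791/5*(-107) = 84637/5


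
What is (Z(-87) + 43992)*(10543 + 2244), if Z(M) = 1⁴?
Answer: 562538491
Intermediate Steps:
Z(M) = 1
(Z(-87) + 43992)*(10543 + 2244) = (1 + 43992)*(10543 + 2244) = 43993*12787 = 562538491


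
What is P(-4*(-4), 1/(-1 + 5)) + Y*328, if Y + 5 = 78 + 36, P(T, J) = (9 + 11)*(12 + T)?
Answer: 36312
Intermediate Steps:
P(T, J) = 240 + 20*T (P(T, J) = 20*(12 + T) = 240 + 20*T)
Y = 109 (Y = -5 + (78 + 36) = -5 + 114 = 109)
P(-4*(-4), 1/(-1 + 5)) + Y*328 = (240 + 20*(-4*(-4))) + 109*328 = (240 + 20*16) + 35752 = (240 + 320) + 35752 = 560 + 35752 = 36312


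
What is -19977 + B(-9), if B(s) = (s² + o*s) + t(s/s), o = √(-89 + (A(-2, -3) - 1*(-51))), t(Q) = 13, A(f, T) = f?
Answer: -19883 - 18*I*√10 ≈ -19883.0 - 56.921*I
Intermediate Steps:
o = 2*I*√10 (o = √(-89 + (-2 - 1*(-51))) = √(-89 + (-2 + 51)) = √(-89 + 49) = √(-40) = 2*I*√10 ≈ 6.3246*I)
B(s) = 13 + s² + 2*I*s*√10 (B(s) = (s² + (2*I*√10)*s) + 13 = (s² + 2*I*s*√10) + 13 = 13 + s² + 2*I*s*√10)
-19977 + B(-9) = -19977 + (13 + (-9)² + 2*I*(-9)*√10) = -19977 + (13 + 81 - 18*I*√10) = -19977 + (94 - 18*I*√10) = -19883 - 18*I*√10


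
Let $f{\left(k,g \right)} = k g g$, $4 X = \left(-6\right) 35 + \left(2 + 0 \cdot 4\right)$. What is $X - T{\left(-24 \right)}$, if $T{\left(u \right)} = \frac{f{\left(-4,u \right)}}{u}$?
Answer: $-148$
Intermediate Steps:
$X = -52$ ($X = \frac{\left(-6\right) 35 + \left(2 + 0 \cdot 4\right)}{4} = \frac{-210 + \left(2 + 0\right)}{4} = \frac{-210 + 2}{4} = \frac{1}{4} \left(-208\right) = -52$)
$f{\left(k,g \right)} = k g^{2}$ ($f{\left(k,g \right)} = g k g = k g^{2}$)
$T{\left(u \right)} = - 4 u$ ($T{\left(u \right)} = \frac{\left(-4\right) u^{2}}{u} = - 4 u$)
$X - T{\left(-24 \right)} = -52 - \left(-4\right) \left(-24\right) = -52 - 96 = -148$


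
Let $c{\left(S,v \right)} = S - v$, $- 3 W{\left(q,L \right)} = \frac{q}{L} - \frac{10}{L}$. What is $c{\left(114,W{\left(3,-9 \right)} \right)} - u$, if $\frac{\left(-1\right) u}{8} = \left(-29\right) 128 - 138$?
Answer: $- \frac{828515}{27} \approx -30686.0$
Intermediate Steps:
$W{\left(q,L \right)} = \frac{10}{3 L} - \frac{q}{3 L}$ ($W{\left(q,L \right)} = - \frac{\frac{q}{L} - \frac{10}{L}}{3} = - \frac{- \frac{10}{L} + \frac{q}{L}}{3} = \frac{10}{3 L} - \frac{q}{3 L}$)
$u = 30800$ ($u = - 8 \left(\left(-29\right) 128 - 138\right) = - 8 \left(-3712 - 138\right) = \left(-8\right) \left(-3850\right) = 30800$)
$c{\left(114,W{\left(3,-9 \right)} \right)} - u = \left(114 - \frac{10 - 3}{3 \left(-9\right)}\right) - 30800 = \left(114 - \frac{1}{3} \left(- \frac{1}{9}\right) \left(10 - 3\right)\right) - 30800 = \left(114 - \frac{1}{3} \left(- \frac{1}{9}\right) 7\right) - 30800 = \left(114 - - \frac{7}{27}\right) - 30800 = \left(114 + \frac{7}{27}\right) - 30800 = \frac{3085}{27} - 30800 = - \frac{828515}{27}$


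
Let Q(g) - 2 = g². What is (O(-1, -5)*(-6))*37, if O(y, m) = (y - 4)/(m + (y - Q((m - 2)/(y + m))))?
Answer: -39960/337 ≈ -118.58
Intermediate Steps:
Q(g) = 2 + g²
O(y, m) = (-4 + y)/(-2 + m + y - (-2 + m)²/(m + y)²) (O(y, m) = (y - 4)/(m + (y - (2 + ((m - 2)/(y + m))²))) = (-4 + y)/(m + (y - (2 + ((-2 + m)/(m + y))²))) = (-4 + y)/(m + (y - (2 + (-2 + m)²/(m + y)²))) = (-4 + y)/(m + (y + (-2 - (-2 + m)²/(m + y)²))) = (-4 + y)/(m + (-2 + y - (-2 + m)²/(m + y)²)) = (-4 + y)/(-2 + m + y - (-2 + m)²/(m + y)²))
(O(-1, -5)*(-6))*37 = (((-5 - 1)²*(-4 - 1)/(-(-2 - 5)² + (-5 - 1)²*(-2 - 5 - 1)))*(-6))*37 = (((-6)²*(-5)/(-1*(-7)² + (-6)²*(-8)))*(-6))*37 = ((36*(-5)/(-1*49 + 36*(-8)))*(-6))*37 = ((36*(-5)/(-49 - 288))*(-6))*37 = ((36*(-5)/(-337))*(-6))*37 = ((36*(-1/337)*(-5))*(-6))*37 = ((180/337)*(-6))*37 = -1080/337*37 = -39960/337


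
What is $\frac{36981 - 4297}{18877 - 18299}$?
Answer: $\frac{16342}{289} \approx 56.547$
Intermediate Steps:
$\frac{36981 - 4297}{18877 - 18299} = \frac{32684}{18877 - 18299} = \frac{32684}{578} = 32684 \cdot \frac{1}{578} = \frac{16342}{289}$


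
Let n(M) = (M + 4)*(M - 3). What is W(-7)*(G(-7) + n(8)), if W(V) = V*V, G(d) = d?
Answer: 2597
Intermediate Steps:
n(M) = (-3 + M)*(4 + M) (n(M) = (4 + M)*(-3 + M) = (-3 + M)*(4 + M))
W(V) = V²
W(-7)*(G(-7) + n(8)) = (-7)²*(-7 + (-12 + 8 + 8²)) = 49*(-7 + (-12 + 8 + 64)) = 49*(-7 + 60) = 49*53 = 2597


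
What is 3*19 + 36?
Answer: 93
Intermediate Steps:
3*19 + 36 = 57 + 36 = 93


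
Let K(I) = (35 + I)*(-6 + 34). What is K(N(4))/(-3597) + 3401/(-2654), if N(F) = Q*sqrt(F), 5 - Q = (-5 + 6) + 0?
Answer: -15428813/9546438 ≈ -1.6162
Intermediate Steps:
Q = 4 (Q = 5 - ((-5 + 6) + 0) = 5 - (1 + 0) = 5 - 1*1 = 5 - 1 = 4)
N(F) = 4*sqrt(F)
K(I) = 980 + 28*I (K(I) = (35 + I)*28 = 980 + 28*I)
K(N(4))/(-3597) + 3401/(-2654) = (980 + 28*(4*sqrt(4)))/(-3597) + 3401/(-2654) = (980 + 28*(4*2))*(-1/3597) + 3401*(-1/2654) = (980 + 28*8)*(-1/3597) - 3401/2654 = (980 + 224)*(-1/3597) - 3401/2654 = 1204*(-1/3597) - 3401/2654 = -1204/3597 - 3401/2654 = -15428813/9546438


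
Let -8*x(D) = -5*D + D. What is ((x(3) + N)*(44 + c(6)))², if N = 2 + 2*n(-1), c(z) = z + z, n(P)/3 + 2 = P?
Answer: 659344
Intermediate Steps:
n(P) = -6 + 3*P
c(z) = 2*z
N = -16 (N = 2 + 2*(-6 + 3*(-1)) = 2 + 2*(-6 - 3) = 2 + 2*(-9) = 2 - 18 = -16)
x(D) = D/2 (x(D) = -(-5*D + D)/8 = -(-1)*D/2 = D/2)
((x(3) + N)*(44 + c(6)))² = (((½)*3 - 16)*(44 + 2*6))² = ((3/2 - 16)*(44 + 12))² = (-29/2*56)² = (-812)² = 659344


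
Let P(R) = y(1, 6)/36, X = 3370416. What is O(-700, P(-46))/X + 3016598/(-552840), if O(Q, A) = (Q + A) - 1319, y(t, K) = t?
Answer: -15252459500057/2794951172160 ≈ -5.4571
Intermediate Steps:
P(R) = 1/36
O(Q, A) = -1319 + A + Q (O(Q, A) = (A + Q) - 1319 = -1319 + A + Q)
O(-700, P(-46))/X + 3016598/(-552840) = (-1319 + 1/36 - 700)/3370416 + 3016598/(-552840) = -72683/36*1/3370416 + 3016598*(-1/552840) = -72683/121334976 - 1508299/276420 = -15252459500057/2794951172160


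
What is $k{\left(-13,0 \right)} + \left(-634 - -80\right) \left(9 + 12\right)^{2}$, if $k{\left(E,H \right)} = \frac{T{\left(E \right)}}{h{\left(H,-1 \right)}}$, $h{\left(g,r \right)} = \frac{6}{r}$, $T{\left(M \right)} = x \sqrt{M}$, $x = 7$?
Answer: $-244314 - \frac{7 i \sqrt{13}}{6} \approx -2.4431 \cdot 10^{5} - 4.2065 i$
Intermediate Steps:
$T{\left(M \right)} = 7 \sqrt{M}$
$k{\left(E,H \right)} = - \frac{7 \sqrt{E}}{6}$ ($k{\left(E,H \right)} = \frac{7 \sqrt{E}}{6 \frac{1}{-1}} = \frac{7 \sqrt{E}}{6 \left(-1\right)} = \frac{7 \sqrt{E}}{-6} = 7 \sqrt{E} \left(- \frac{1}{6}\right) = - \frac{7 \sqrt{E}}{6}$)
$k{\left(-13,0 \right)} + \left(-634 - -80\right) \left(9 + 12\right)^{2} = - \frac{7 \sqrt{-13}}{6} + \left(-634 - -80\right) \left(9 + 12\right)^{2} = - \frac{7 i \sqrt{13}}{6} + \left(-634 + 80\right) 21^{2} = - \frac{7 i \sqrt{13}}{6} - 244314 = -244314 - \frac{7 i \sqrt{13}}{6}$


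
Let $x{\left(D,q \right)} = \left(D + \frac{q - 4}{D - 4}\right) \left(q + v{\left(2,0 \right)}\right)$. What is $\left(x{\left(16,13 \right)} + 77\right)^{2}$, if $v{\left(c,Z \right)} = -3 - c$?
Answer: $44521$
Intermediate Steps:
$x{\left(D,q \right)} = \left(-5 + q\right) \left(D + \frac{-4 + q}{-4 + D}\right)$ ($x{\left(D,q \right)} = \left(D + \frac{q - 4}{D - 4}\right) \left(q - 5\right) = \left(D + \frac{-4 + q}{-4 + D}\right) \left(q - 5\right) = \left(D + \frac{-4 + q}{-4 + D}\right) \left(-5 + q\right) = \left(-5 + q\right) \left(D + \frac{-4 + q}{-4 + D}\right)$)
$\left(x{\left(16,13 \right)} + 77\right)^{2} = \left(\frac{20 + 13^{2} - 117 - 5 \cdot 16^{2} + 20 \cdot 16 + 13 \cdot 16^{2} - 64 \cdot 13}{-4 + 16} + 77\right)^{2} = \left(\frac{20 + 169 - 117 - 1280 + 320 + 13 \cdot 256 - 832}{12} + 77\right)^{2} = \left(\frac{20 + 169 - 117 - 1280 + 320 + 3328 - 832}{12} + 77\right)^{2} = \left(\frac{1}{12} \cdot 1608 + 77\right)^{2} = \left(134 + 77\right)^{2} = 211^{2} = 44521$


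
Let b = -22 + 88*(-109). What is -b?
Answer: 9614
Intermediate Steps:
b = -9614 (b = -22 - 9592 = -9614)
-b = -1*(-9614) = 9614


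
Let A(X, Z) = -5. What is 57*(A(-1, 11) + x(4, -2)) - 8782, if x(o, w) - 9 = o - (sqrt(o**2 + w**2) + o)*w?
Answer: -7870 + 228*sqrt(5) ≈ -7360.2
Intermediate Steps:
x(o, w) = 9 + o - w*(o + sqrt(o**2 + w**2)) (x(o, w) = 9 + (o - (sqrt(o**2 + w**2) + o)*w) = 9 + (o - (o + sqrt(o**2 + w**2))*w) = 9 + (o - w*(o + sqrt(o**2 + w**2))) = 9 + o - w*(o + sqrt(o**2 + w**2)))
57*(A(-1, 11) + x(4, -2)) - 8782 = 57*(-5 + (9 + 4 - 1*4*(-2) - 1*(-2)*sqrt(4**2 + (-2)**2))) - 8782 = 57*(-5 + (9 + 4 + 8 - 1*(-2)*sqrt(16 + 4))) - 8782 = 57*(-5 + (9 + 4 + 8 - 1*(-2)*sqrt(20))) - 8782 = 57*(-5 + (9 + 4 + 8 - 1*(-2)*2*sqrt(5))) - 8782 = 57*(-5 + (9 + 4 + 8 + 4*sqrt(5))) - 8782 = 57*(-5 + (21 + 4*sqrt(5))) - 8782 = 57*(16 + 4*sqrt(5)) - 8782 = (912 + 228*sqrt(5)) - 8782 = -7870 + 228*sqrt(5)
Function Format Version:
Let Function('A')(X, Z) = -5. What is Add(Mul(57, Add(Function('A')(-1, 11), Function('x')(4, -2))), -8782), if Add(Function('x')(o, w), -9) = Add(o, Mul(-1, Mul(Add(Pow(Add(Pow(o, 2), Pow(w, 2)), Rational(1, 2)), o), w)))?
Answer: Add(-7870, Mul(228, Pow(5, Rational(1, 2)))) ≈ -7360.2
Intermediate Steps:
Function('x')(o, w) = Add(9, o, Mul(-1, w, Add(o, Pow(Add(Pow(o, 2), Pow(w, 2)), Rational(1, 2))))) (Function('x')(o, w) = Add(9, Add(o, Mul(-1, Mul(Add(Pow(Add(Pow(o, 2), Pow(w, 2)), Rational(1, 2)), o), w)))) = Add(9, Add(o, Mul(-1, Mul(Add(o, Pow(Add(Pow(o, 2), Pow(w, 2)), Rational(1, 2))), w)))) = Add(9, Add(o, Mul(-1, Mul(w, Add(o, Pow(Add(Pow(o, 2), Pow(w, 2)), Rational(1, 2))))))) = Add(9, Add(o, Mul(-1, w, Add(o, Pow(Add(Pow(o, 2), Pow(w, 2)), Rational(1, 2)))))) = Add(9, o, Mul(-1, w, Add(o, Pow(Add(Pow(o, 2), Pow(w, 2)), Rational(1, 2))))))
Add(Mul(57, Add(Function('A')(-1, 11), Function('x')(4, -2))), -8782) = Add(Mul(57, Add(-5, Add(9, 4, Mul(-1, 4, -2), Mul(-1, -2, Pow(Add(Pow(4, 2), Pow(-2, 2)), Rational(1, 2)))))), -8782) = Add(Mul(57, Add(-5, Add(9, 4, 8, Mul(-1, -2, Pow(Add(16, 4), Rational(1, 2)))))), -8782) = Add(Mul(57, Add(-5, Add(9, 4, 8, Mul(-1, -2, Pow(20, Rational(1, 2)))))), -8782) = Add(Mul(57, Add(-5, Add(9, 4, 8, Mul(-1, -2, Mul(2, Pow(5, Rational(1, 2))))))), -8782) = Add(Mul(57, Add(-5, Add(9, 4, 8, Mul(4, Pow(5, Rational(1, 2)))))), -8782) = Add(Mul(57, Add(-5, Add(21, Mul(4, Pow(5, Rational(1, 2)))))), -8782) = Add(Mul(57, Add(16, Mul(4, Pow(5, Rational(1, 2))))), -8782) = Add(Add(912, Mul(228, Pow(5, Rational(1, 2)))), -8782) = Add(-7870, Mul(228, Pow(5, Rational(1, 2))))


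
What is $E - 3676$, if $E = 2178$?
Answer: $-1498$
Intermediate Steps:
$E - 3676 = 2178 - 3676 = -1498$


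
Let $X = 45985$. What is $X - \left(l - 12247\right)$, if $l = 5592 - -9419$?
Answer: $43221$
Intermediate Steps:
$l = 15011$ ($l = 5592 + 9419 = 15011$)
$X - \left(l - 12247\right) = 45985 - \left(15011 - 12247\right) = 45985 - 2764 = 43221$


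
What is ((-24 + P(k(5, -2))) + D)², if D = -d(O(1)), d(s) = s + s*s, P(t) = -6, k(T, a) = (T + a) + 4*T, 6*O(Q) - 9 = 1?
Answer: 96100/81 ≈ 1186.4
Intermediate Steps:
O(Q) = 5/3 (O(Q) = 3/2 + (⅙)*1 = 3/2 + ⅙ = 5/3)
k(T, a) = a + 5*T
d(s) = s + s²
D = -40/9 (D = -5*(1 + 5/3)/3 = -5*8/(3*3) = -1*40/9 = -40/9 ≈ -4.4444)
((-24 + P(k(5, -2))) + D)² = ((-24 - 6) - 40/9)² = (-30 - 40/9)² = (-310/9)² = 96100/81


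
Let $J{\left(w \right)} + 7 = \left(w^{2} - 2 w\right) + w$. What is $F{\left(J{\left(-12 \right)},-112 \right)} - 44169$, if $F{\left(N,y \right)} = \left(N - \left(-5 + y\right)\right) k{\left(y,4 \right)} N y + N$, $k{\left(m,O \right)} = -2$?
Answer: $8833996$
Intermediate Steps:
$J{\left(w \right)} = -7 + w^{2} - w$ ($J{\left(w \right)} = -7 + \left(\left(w^{2} - 2 w\right) + w\right) = -7 + \left(w^{2} - w\right) = -7 + w^{2} - w$)
$F{\left(N,y \right)} = N + N y \left(-10 - 2 N + 2 y\right)$ ($F{\left(N,y \right)} = \left(N - \left(-5 + y\right)\right) \left(-2\right) N y + N = \left(5 + N - y\right) \left(-2\right) N y + N = \left(-10 - 2 N + 2 y\right) N y + N = N \left(-10 - 2 N + 2 y\right) y + N = N y \left(-10 - 2 N + 2 y\right) + N = N + N y \left(-10 - 2 N + 2 y\right)$)
$F{\left(J{\left(-12 \right)},-112 \right)} - 44169 = \left(-7 + \left(-12\right)^{2} - -12\right) \left(1 - -1120 + 2 \left(-112\right)^{2} - 2 \left(-7 + \left(-12\right)^{2} - -12\right) \left(-112\right)\right) - 44169 = \left(-7 + 144 + 12\right) \left(1 + 1120 + 2 \cdot 12544 - 2 \left(-7 + 144 + 12\right) \left(-112\right)\right) - 44169 = 149 \left(1 + 1120 + 25088 - 298 \left(-112\right)\right) - 44169 = 149 \left(1 + 1120 + 25088 + 33376\right) - 44169 = 149 \cdot 59585 - 44169 = 8878165 - 44169 = 8833996$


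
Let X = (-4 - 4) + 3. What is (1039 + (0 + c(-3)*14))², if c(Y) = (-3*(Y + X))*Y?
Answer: 961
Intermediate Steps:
X = -5 (X = -8 + 3 = -5)
c(Y) = Y*(15 - 3*Y) (c(Y) = (-3*(Y - 5))*Y = (-3*(-5 + Y))*Y = (15 - 3*Y)*Y = Y*(15 - 3*Y))
(1039 + (0 + c(-3)*14))² = (1039 + (0 + (3*(-3)*(5 - 1*(-3)))*14))² = (1039 + (0 + (3*(-3)*(5 + 3))*14))² = (1039 + (0 + (3*(-3)*8)*14))² = (1039 + (0 - 72*14))² = (1039 + (0 - 1008))² = (1039 - 1008)² = 31² = 961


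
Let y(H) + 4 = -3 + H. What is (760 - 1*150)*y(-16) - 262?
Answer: -14292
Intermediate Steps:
y(H) = -7 + H (y(H) = -4 + (-3 + H) = -7 + H)
(760 - 1*150)*y(-16) - 262 = (760 - 1*150)*(-7 - 16) - 262 = (760 - 150)*(-23) - 262 = 610*(-23) - 262 = -14030 - 262 = -14292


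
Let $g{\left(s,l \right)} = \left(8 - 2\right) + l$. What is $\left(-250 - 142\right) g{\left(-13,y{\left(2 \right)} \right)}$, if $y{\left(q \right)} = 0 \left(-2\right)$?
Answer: $-2352$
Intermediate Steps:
$y{\left(q \right)} = 0$
$g{\left(s,l \right)} = 6 + l$
$\left(-250 - 142\right) g{\left(-13,y{\left(2 \right)} \right)} = \left(-250 - 142\right) \left(6 + 0\right) = \left(-392\right) 6 = -2352$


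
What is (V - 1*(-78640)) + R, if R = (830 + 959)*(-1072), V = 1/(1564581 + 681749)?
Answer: -4131378253439/2246330 ≈ -1.8392e+6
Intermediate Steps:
V = 1/2246330 ≈ 4.4517e-7
R = -1917808 (R = 1789*(-1072) = -1917808)
(V - 1*(-78640)) + R = (1/2246330 - 1*(-78640)) - 1917808 = (1/2246330 + 78640) - 1917808 = 176651391201/2246330 - 1917808 = -4131378253439/2246330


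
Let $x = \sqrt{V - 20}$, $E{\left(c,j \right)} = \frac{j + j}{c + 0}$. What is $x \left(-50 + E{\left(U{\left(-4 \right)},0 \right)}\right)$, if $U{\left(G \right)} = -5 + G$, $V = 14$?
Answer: $- 50 i \sqrt{6} \approx - 122.47 i$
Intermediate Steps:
$E{\left(c,j \right)} = \frac{2 j}{c}$
$x = i \sqrt{6}$ ($x = \sqrt{14 - 20} = \sqrt{-6} = i \sqrt{6} \approx 2.4495 i$)
$x \left(-50 + E{\left(U{\left(-4 \right)},0 \right)}\right) = i \sqrt{6} \left(-50 + 2 \cdot 0 \frac{1}{-5 - 4}\right) = i \sqrt{6} \left(-50 + 2 \cdot 0 \frac{1}{-9}\right) = i \sqrt{6} \left(-50 + 2 \cdot 0 \left(- \frac{1}{9}\right)\right) = i \sqrt{6} \left(-50 + 0\right) = i \sqrt{6} \left(-50\right) = - 50 i \sqrt{6}$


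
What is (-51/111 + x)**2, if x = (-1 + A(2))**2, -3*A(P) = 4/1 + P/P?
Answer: 4906225/110889 ≈ 44.244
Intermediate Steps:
A(P) = -5/3 (A(P) = -(4/1 + P/P)/3 = -(4*1 + 1)/3 = -(4 + 1)/3 = -1/3*5 = -5/3)
x = 64/9 (x = (-1 - 5/3)**2 = (-8/3)**2 = 64/9 ≈ 7.1111)
(-51/111 + x)**2 = (-51/111 + 64/9)**2 = (-51*1/111 + 64/9)**2 = (-17/37 + 64/9)**2 = (2215/333)**2 = 4906225/110889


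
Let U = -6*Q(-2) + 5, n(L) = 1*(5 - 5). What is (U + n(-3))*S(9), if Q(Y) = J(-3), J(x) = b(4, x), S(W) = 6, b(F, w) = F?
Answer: -114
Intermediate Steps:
n(L) = 0 (n(L) = 1*0 = 0)
J(x) = 4
Q(Y) = 4
U = -19 (U = -6*4 + 5 = -24 + 5 = -19)
(U + n(-3))*S(9) = (-19 + 0)*6 = -19*6 = -114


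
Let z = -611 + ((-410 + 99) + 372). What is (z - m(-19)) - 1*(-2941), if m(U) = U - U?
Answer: 2391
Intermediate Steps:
z = -550 (z = -611 + (-311 + 372) = -611 + 61 = -550)
m(U) = 0
(z - m(-19)) - 1*(-2941) = (-550 - 1*0) - 1*(-2941) = (-550 + 0) + 2941 = -550 + 2941 = 2391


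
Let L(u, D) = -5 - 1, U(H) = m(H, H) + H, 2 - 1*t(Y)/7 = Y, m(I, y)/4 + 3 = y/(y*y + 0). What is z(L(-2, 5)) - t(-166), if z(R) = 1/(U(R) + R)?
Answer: -87027/74 ≈ -1176.0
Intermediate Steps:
m(I, y) = -12 + 4/y (m(I, y) = -12 + 4*(y/(y*y + 0)) = -12 + 4*(y/(y² + 0)) = -12 + 4*(y/(y²)) = -12 + 4*(y/y²) = -12 + 4/y)
t(Y) = 14 - 7*Y
U(H) = -12 + H + 4/H (U(H) = (-12 + 4/H) + H = -12 + H + 4/H)
L(u, D) = -6
z(R) = 1/(-12 + 2*R + 4/R) (z(R) = 1/((-12 + R + 4/R) + R) = 1/(-12 + 2*R + 4/R))
z(L(-2, 5)) - t(-166) = (½)*(-6)/(2 - 6*(-6 - 6)) - (14 - 7*(-166)) = (½)*(-6)/(2 - 6*(-12)) - (14 + 1162) = (½)*(-6)/(2 + 72) - 1*1176 = (½)*(-6)/74 - 1176 = (½)*(-6)*(1/74) - 1176 = -3/74 - 1176 = -87027/74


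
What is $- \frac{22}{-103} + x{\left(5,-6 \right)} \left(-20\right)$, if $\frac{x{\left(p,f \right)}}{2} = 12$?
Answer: $- \frac{49418}{103} \approx -479.79$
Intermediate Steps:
$x{\left(p,f \right)} = 24$ ($x{\left(p,f \right)} = 2 \cdot 12 = 24$)
$- \frac{22}{-103} + x{\left(5,-6 \right)} \left(-20\right) = - \frac{22}{-103} + 24 \left(-20\right) = \left(-22\right) \left(- \frac{1}{103}\right) - 480 = \frac{22}{103} - 480 = - \frac{49418}{103}$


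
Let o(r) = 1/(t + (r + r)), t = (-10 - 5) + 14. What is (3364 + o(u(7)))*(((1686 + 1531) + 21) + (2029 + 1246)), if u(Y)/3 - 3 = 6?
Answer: 1161222309/53 ≈ 2.1910e+7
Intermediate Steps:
u(Y) = 27 (u(Y) = 9 + 3*6 = 9 + 18 = 27)
t = -1 (t = -15 + 14 = -1)
o(r) = 1/(-1 + 2*r) (o(r) = 1/(-1 + (r + r)) = 1/(-1 + 2*r))
(3364 + o(u(7)))*(((1686 + 1531) + 21) + (2029 + 1246)) = (3364 + 1/(-1 + 2*27))*(((1686 + 1531) + 21) + (2029 + 1246)) = (3364 + 1/(-1 + 54))*((3217 + 21) + 3275) = (3364 + 1/53)*(3238 + 3275) = (3364 + 1/53)*6513 = (178293/53)*6513 = 1161222309/53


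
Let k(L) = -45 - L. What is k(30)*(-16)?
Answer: 1200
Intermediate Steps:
k(30)*(-16) = (-45 - 1*30)*(-16) = (-45 - 30)*(-16) = -75*(-16) = 1200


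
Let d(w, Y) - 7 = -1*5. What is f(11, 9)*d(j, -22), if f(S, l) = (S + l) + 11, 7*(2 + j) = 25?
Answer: 62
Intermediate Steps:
j = 11/7 (j = -2 + (⅐)*25 = -2 + 25/7 = 11/7 ≈ 1.5714)
f(S, l) = 11 + S + l
d(w, Y) = 2 (d(w, Y) = 7 - 1*5 = 7 - 5 = 2)
f(11, 9)*d(j, -22) = (11 + 11 + 9)*2 = 31*2 = 62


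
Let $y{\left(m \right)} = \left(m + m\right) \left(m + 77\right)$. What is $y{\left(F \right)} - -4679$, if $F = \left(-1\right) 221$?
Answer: $68327$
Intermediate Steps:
$F = -221$
$y{\left(m \right)} = 2 m \left(77 + m\right)$
$y{\left(F \right)} - -4679 = 2 \left(-221\right) \left(77 - 221\right) - -4679 = 2 \left(-221\right) \left(-144\right) + 4679 = 63648 + 4679 = 68327$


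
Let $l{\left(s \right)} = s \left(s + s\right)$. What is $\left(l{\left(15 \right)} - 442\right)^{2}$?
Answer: $64$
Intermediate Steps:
$l{\left(s \right)} = 2 s^{2}$ ($l{\left(s \right)} = s 2 s = 2 s^{2}$)
$\left(l{\left(15 \right)} - 442\right)^{2} = \left(2 \cdot 15^{2} - 442\right)^{2} = \left(2 \cdot 225 - 442\right)^{2} = \left(450 - 442\right)^{2} = 8^{2} = 64$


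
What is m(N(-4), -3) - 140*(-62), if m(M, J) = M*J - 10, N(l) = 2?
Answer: 8664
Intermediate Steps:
m(M, J) = -10 + J*M (m(M, J) = J*M - 10 = -10 + J*M)
m(N(-4), -3) - 140*(-62) = (-10 - 3*2) - 140*(-62) = (-10 - 6) + 8680 = -16 + 8680 = 8664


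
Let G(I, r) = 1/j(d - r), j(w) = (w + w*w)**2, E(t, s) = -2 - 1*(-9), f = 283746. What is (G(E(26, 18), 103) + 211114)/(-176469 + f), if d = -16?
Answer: 41626986469097/21152638988628 ≈ 1.9679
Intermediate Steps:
E(t, s) = 7 (E(t, s) = -2 + 9 = 7)
j(w) = (w + w**2)**2
G(I, r) = 1/((-16 - r)**2*(-15 - r)**2) (G(I, r) = 1/((-16 - r)**2*(1 + (-16 - r))**2) = 1/((-16 - r)**2*(-15 - r)**2))
(G(E(26, 18), 103) + 211114)/(-176469 + f) = (1/((15 + 103)**2*(16 + 103)**2) + 211114)/(-176469 + 283746) = (1/(118**2*119**2) + 211114)/107277 = ((1/13924)*(1/14161) + 211114)*(1/107277) = (1/197177764 + 211114)*(1/107277) = (41626986469097/197177764)*(1/107277) = 41626986469097/21152638988628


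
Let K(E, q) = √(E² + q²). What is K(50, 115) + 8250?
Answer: 8250 + 5*√629 ≈ 8375.4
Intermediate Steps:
K(50, 115) + 8250 = √(50² + 115²) + 8250 = √(2500 + 13225) + 8250 = √15725 + 8250 = 5*√629 + 8250 = 8250 + 5*√629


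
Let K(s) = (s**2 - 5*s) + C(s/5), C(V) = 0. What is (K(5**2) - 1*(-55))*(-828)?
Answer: -459540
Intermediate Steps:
K(s) = s**2 - 5*s (K(s) = (s**2 - 5*s) + 0 = s**2 - 5*s)
(K(5**2) - 1*(-55))*(-828) = (5**2*(-5 + 5**2) - 1*(-55))*(-828) = (25*(-5 + 25) + 55)*(-828) = (25*20 + 55)*(-828) = (500 + 55)*(-828) = 555*(-828) = -459540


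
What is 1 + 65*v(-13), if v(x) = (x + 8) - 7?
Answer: -779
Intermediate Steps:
v(x) = 1 + x (v(x) = (8 + x) - 7 = 1 + x)
1 + 65*v(-13) = 1 + 65*(1 - 13) = 1 + 65*(-12) = 1 - 780 = -779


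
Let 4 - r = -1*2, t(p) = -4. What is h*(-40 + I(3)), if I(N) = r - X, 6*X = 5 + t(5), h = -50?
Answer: 5125/3 ≈ 1708.3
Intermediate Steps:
r = 6 (r = 4 - (-1)*2 = 4 - 1*(-2) = 4 + 2 = 6)
X = ⅙ (X = (5 - 4)/6 = (⅙)*1 = ⅙ ≈ 0.16667)
I(N) = 35/6 (I(N) = 6 - 1*⅙ = 6 - ⅙ = 35/6)
h*(-40 + I(3)) = -50*(-40 + 35/6) = -50*(-205/6) = 5125/3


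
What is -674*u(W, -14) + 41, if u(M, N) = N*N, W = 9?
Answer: -132063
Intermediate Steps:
u(M, N) = N²
-674*u(W, -14) + 41 = -674*(-14)² + 41 = -674*196 + 41 = -132104 + 41 = -132063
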